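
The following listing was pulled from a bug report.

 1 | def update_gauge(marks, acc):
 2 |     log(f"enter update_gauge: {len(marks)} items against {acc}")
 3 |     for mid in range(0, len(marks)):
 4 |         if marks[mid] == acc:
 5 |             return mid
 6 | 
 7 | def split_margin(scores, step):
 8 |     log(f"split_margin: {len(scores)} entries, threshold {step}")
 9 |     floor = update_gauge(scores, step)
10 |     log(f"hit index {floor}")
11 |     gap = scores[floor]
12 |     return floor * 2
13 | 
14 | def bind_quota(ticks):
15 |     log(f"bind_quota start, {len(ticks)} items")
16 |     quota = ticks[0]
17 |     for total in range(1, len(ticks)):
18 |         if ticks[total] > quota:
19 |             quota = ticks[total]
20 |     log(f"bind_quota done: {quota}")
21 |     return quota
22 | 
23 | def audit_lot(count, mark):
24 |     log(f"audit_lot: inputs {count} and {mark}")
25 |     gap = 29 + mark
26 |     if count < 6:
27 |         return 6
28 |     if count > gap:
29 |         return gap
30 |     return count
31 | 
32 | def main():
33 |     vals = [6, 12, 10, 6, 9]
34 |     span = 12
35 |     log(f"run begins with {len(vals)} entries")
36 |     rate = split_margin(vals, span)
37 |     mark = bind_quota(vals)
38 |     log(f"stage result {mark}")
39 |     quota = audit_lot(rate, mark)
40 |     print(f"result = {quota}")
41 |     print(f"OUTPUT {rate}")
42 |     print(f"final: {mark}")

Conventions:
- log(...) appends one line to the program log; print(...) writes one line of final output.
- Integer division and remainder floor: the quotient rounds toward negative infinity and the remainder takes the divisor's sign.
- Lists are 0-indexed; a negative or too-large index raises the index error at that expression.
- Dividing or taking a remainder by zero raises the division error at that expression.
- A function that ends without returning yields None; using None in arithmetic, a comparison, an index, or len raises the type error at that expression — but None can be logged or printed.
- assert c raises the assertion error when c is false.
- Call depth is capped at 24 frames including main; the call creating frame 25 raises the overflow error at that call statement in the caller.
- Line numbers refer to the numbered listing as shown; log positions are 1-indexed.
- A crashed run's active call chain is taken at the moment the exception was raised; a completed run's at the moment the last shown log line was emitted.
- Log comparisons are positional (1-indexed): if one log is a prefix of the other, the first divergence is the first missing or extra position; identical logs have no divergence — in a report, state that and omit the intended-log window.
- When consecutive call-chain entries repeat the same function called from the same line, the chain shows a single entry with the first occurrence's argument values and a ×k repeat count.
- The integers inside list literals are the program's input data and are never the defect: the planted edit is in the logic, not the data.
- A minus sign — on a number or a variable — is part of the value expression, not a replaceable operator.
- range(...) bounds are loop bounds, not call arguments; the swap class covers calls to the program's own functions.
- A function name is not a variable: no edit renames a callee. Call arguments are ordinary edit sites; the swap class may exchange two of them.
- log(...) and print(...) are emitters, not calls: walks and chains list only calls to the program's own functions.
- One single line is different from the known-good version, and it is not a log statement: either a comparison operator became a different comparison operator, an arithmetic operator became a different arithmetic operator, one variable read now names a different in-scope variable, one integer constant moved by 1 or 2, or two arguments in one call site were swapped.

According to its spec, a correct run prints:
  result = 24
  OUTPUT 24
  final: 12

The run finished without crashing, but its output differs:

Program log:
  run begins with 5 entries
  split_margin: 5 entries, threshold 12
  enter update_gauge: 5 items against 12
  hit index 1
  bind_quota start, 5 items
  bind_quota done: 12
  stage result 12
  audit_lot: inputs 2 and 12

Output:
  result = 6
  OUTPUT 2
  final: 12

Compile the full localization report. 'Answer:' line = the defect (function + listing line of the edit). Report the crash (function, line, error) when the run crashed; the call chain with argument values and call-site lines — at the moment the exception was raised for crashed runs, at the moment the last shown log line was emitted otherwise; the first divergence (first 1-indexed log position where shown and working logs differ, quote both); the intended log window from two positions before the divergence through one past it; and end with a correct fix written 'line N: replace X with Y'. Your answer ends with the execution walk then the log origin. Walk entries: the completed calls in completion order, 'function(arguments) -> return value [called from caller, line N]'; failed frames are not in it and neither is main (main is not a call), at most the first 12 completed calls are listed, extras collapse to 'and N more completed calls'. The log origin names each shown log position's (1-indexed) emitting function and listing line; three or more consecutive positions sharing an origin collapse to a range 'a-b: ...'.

Answer: the defect is in split_margin at line 12.
Key observation: The earliest visible damage is log position 8 — 'audit_lot: inputs 2 and 12' rather than the intended 'audit_lot: inputs 24 and 12'.
Call chain: main -> audit_lot(2, 12) (called at line 39).
First divergence: position 8 — shown 'audit_lot: inputs 2 and 12', intended 'audit_lot: inputs 24 and 12'.
Intended log window:
  6: bind_quota done: 12
  7: stage result 12
  8: audit_lot: inputs 24 and 12
Execution walk:
  update_gauge([6, 12, 10, 6, 9], 12) -> 1  [called from split_margin, line 9]
  split_margin([6, 12, 10, 6, 9], 12) -> 2  [called from main, line 36]
  bind_quota([6, 12, 10, 6, 9]) -> 12  [called from main, line 37]
  audit_lot(2, 12) -> 6  [called from main, line 39]
Origin of each log line:
  1: emitted by main (line 35)
  2: emitted by split_margin (line 8)
  3: emitted by update_gauge (line 2)
  4: emitted by split_margin (line 10)
  5: emitted by bind_quota (line 15)
  6: emitted by bind_quota (line 20)
  7: emitted by main (line 38)
  8: emitted by audit_lot (line 24)
A correct fix: line 12: replace `floor` with `gap`.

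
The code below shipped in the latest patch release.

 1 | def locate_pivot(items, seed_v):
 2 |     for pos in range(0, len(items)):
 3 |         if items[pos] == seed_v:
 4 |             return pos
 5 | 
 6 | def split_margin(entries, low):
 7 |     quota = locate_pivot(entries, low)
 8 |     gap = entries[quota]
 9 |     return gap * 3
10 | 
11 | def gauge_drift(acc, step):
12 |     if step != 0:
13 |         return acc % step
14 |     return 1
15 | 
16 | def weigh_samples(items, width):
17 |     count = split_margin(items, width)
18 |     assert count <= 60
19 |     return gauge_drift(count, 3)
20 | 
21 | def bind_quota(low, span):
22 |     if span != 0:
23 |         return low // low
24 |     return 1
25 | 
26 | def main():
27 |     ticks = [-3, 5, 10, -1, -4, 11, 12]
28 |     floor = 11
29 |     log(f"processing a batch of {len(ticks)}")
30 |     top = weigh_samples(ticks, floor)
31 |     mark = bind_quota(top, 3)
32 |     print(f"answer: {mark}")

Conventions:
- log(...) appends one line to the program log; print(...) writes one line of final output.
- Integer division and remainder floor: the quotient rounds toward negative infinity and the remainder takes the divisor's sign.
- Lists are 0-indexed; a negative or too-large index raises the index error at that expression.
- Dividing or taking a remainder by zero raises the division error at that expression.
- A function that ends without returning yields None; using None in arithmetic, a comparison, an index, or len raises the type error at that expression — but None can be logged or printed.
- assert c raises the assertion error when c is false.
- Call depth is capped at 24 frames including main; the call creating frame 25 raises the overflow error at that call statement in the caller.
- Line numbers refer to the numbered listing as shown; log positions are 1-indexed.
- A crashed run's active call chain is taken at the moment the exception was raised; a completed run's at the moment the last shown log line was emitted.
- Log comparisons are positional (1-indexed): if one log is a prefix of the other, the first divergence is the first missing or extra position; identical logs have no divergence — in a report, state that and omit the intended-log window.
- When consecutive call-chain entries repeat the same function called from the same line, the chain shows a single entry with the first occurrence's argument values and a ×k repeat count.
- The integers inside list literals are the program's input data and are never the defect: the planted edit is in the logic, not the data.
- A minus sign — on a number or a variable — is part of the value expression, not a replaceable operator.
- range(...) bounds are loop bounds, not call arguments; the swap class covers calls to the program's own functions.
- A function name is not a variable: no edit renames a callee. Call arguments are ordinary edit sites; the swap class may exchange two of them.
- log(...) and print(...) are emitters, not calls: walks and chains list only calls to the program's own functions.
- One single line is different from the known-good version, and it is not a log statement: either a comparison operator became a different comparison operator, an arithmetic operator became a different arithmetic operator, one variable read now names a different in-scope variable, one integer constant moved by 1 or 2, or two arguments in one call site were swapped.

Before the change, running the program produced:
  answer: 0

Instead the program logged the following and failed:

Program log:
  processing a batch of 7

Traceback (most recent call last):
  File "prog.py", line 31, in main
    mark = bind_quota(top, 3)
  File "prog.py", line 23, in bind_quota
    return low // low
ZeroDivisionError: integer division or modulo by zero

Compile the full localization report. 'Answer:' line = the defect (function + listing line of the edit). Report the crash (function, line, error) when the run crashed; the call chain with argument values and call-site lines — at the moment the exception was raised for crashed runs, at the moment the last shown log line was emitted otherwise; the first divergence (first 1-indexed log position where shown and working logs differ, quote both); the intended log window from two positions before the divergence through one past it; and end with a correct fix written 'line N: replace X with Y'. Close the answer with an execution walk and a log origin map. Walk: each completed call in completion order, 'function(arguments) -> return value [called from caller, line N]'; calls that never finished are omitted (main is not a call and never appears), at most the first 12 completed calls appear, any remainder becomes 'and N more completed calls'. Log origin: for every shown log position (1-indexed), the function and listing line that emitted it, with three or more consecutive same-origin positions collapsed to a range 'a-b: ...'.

Answer: the defect is in bind_quota at line 23.
Key observation: Up to the failure, the log is exactly the working version's.
Crash: bind_quota, line 23, ZeroDivisionError.
Call chain: main -> bind_quota(0, 3) (called at line 31).
First divergence: none; the two logs match at every position.
Execution walk:
  locate_pivot([-3, 5, 10, -1, -4, 11, 12], 11) -> 5  [called from split_margin, line 7]
  split_margin([-3, 5, 10, -1, -4, 11, 12], 11) -> 33  [called from weigh_samples, line 17]
  gauge_drift(33, 3) -> 0  [called from weigh_samples, line 19]
  weigh_samples([-3, 5, 10, -1, -4, 11, 12], 11) -> 0  [called from main, line 30]
Log origin:
  1: logged in main at line 29
A correct fix: line 23: replace `low // low` with `low // span`.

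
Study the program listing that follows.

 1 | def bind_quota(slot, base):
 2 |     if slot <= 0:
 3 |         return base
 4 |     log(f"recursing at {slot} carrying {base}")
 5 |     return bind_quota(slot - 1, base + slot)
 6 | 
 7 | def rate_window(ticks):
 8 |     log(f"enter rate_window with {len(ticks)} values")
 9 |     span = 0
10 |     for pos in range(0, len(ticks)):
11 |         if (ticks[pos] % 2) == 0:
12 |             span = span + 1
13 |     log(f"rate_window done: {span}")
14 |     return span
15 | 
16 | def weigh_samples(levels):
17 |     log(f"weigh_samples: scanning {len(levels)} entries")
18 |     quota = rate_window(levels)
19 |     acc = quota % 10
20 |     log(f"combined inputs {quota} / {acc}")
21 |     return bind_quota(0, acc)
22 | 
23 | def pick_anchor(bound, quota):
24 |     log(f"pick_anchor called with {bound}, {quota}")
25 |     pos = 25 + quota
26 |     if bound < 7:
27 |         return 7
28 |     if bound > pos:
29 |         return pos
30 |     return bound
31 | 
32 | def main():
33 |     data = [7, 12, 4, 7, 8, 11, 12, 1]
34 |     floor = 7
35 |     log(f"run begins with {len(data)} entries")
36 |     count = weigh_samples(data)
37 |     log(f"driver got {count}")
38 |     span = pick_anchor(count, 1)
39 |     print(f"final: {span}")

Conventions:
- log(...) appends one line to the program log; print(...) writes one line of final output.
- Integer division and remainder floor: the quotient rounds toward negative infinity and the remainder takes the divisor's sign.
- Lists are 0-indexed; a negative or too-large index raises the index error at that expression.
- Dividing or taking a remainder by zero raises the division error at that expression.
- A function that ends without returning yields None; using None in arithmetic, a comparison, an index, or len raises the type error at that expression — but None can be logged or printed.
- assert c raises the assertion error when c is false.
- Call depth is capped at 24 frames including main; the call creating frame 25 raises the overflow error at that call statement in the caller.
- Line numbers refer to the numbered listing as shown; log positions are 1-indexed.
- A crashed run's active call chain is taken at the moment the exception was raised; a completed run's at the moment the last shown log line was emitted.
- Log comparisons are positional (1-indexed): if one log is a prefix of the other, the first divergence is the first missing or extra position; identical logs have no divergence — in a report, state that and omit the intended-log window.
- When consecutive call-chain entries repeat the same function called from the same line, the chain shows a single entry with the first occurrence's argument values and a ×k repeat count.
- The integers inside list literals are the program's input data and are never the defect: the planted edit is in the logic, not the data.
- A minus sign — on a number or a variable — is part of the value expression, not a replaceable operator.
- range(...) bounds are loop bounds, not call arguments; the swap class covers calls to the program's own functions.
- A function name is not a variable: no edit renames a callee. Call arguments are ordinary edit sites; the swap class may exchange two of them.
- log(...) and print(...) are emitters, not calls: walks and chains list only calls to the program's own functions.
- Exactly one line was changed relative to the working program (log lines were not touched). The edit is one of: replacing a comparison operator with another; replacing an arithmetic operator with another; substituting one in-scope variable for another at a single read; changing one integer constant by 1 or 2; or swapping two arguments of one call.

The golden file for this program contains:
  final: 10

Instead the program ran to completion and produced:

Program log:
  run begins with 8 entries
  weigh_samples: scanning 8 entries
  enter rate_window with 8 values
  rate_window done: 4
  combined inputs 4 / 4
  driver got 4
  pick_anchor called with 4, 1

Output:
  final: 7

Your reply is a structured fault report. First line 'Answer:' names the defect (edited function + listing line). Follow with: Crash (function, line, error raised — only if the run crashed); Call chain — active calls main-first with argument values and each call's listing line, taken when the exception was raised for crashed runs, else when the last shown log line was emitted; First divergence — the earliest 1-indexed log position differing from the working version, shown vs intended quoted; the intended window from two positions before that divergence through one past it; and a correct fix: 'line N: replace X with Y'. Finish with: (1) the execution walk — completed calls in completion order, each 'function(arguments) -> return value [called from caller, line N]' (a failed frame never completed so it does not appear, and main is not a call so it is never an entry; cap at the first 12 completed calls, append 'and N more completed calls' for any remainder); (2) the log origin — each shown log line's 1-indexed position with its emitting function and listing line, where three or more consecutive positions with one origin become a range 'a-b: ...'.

Answer: the defect is in weigh_samples at line 21.
Key fact: Position 6 is the first bad log line: 'driver got 4' should read 'recursing at 4 carrying 0'.
Call chain: main -> pick_anchor(4, 1) (called at line 38).
First divergence: position 6 — the shown line 'driver got 4' should read 'recursing at 4 carrying 0'.
Intended log window:
  4: rate_window done: 4
  5: combined inputs 4 / 4
  6: recursing at 4 carrying 0
  7: recursing at 3 carrying 4
Execution walk:
  rate_window([7, 12, 4, 7, 8, 11, 12, 1]) -> 4  [called from weigh_samples, line 18]
  bind_quota(0, 4) -> 4  [called from weigh_samples, line 21]
  weigh_samples([7, 12, 4, 7, 8, 11, 12, 1]) -> 4  [called from main, line 36]
  pick_anchor(4, 1) -> 7  [called from main, line 38]
Origin of each log line:
  1: from main, line 35
  2: from weigh_samples, line 17
  3: from rate_window, line 8
  4: from rate_window, line 13
  5: from weigh_samples, line 20
  6: from main, line 37
  7: from pick_anchor, line 24
A correct fix: line 21: replace `bind_quota(0, acc)` with `bind_quota(acc, 0)`.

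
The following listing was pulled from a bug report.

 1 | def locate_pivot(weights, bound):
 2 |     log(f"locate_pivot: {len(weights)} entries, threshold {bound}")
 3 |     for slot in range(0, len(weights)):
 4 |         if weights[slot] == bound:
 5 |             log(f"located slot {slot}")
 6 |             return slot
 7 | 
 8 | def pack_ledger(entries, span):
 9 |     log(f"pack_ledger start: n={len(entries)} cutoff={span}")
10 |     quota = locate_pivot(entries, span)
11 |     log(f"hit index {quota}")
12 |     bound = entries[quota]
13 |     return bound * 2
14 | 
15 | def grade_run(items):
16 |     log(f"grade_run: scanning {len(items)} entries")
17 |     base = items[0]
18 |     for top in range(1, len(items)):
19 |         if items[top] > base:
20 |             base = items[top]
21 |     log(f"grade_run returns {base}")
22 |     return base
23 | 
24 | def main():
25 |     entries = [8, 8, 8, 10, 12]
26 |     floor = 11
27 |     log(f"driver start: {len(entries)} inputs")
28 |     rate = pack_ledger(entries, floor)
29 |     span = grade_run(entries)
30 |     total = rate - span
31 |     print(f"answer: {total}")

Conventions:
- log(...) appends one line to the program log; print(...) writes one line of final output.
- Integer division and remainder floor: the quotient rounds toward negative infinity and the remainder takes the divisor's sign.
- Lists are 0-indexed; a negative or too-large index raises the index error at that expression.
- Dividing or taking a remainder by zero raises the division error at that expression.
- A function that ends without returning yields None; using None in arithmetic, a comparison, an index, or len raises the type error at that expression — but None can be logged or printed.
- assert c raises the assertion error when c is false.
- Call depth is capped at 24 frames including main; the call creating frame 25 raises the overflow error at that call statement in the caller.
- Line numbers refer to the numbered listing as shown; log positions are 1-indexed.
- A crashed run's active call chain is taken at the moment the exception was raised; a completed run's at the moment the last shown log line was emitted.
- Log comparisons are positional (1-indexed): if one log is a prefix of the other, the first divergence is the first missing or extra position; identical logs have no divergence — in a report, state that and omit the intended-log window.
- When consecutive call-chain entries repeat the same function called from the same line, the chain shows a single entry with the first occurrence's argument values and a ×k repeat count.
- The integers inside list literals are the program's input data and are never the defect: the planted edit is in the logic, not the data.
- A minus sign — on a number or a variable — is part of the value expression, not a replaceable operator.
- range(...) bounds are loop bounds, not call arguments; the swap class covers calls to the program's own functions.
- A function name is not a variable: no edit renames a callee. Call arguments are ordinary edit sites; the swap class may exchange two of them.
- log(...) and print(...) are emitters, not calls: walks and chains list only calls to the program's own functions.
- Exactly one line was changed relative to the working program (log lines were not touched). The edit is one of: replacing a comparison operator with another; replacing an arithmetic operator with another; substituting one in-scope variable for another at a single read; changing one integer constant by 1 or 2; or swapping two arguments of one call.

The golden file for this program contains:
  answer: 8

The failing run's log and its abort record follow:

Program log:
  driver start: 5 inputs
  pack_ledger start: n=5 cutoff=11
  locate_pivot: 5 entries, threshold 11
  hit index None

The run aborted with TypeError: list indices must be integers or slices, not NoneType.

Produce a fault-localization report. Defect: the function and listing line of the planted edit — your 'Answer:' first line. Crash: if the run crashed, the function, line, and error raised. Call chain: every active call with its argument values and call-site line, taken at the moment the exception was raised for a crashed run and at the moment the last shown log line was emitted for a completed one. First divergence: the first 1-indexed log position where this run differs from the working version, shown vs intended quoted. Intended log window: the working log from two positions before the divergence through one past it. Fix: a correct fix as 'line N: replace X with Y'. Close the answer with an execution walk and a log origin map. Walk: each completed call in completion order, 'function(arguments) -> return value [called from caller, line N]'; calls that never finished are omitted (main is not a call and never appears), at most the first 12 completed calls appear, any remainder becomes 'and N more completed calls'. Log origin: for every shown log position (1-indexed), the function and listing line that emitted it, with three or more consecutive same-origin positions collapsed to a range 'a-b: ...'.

Answer: the defect is in main at line 26.
Core observation: The log first diverges at position 2: the faulty run prints 'pack_ledger start: n=5 cutoff=11' where the working version prints 'pack_ledger start: n=5 cutoff=10'.
Crash: pack_ledger, line 12, TypeError.
Call chain: main -> pack_ledger([8, 8, 8, 10, 12], 11) (called at line 28).
First divergence: position 2; shown 'pack_ledger start: n=5 cutoff=11' vs intended 'pack_ledger start: n=5 cutoff=10'.
Intended log window:
  1: driver start: 5 inputs
  2: pack_ledger start: n=5 cutoff=10
  3: locate_pivot: 5 entries, threshold 10
Execution walk:
  locate_pivot([8, 8, 8, 10, 12], 11) -> None  [called from pack_ledger, line 10]
Log origin:
  1: from main, line 27
  2: from pack_ledger, line 9
  3: from locate_pivot, line 2
  4: from pack_ledger, line 11
A correct fix: line 26: replace `11` with `10`.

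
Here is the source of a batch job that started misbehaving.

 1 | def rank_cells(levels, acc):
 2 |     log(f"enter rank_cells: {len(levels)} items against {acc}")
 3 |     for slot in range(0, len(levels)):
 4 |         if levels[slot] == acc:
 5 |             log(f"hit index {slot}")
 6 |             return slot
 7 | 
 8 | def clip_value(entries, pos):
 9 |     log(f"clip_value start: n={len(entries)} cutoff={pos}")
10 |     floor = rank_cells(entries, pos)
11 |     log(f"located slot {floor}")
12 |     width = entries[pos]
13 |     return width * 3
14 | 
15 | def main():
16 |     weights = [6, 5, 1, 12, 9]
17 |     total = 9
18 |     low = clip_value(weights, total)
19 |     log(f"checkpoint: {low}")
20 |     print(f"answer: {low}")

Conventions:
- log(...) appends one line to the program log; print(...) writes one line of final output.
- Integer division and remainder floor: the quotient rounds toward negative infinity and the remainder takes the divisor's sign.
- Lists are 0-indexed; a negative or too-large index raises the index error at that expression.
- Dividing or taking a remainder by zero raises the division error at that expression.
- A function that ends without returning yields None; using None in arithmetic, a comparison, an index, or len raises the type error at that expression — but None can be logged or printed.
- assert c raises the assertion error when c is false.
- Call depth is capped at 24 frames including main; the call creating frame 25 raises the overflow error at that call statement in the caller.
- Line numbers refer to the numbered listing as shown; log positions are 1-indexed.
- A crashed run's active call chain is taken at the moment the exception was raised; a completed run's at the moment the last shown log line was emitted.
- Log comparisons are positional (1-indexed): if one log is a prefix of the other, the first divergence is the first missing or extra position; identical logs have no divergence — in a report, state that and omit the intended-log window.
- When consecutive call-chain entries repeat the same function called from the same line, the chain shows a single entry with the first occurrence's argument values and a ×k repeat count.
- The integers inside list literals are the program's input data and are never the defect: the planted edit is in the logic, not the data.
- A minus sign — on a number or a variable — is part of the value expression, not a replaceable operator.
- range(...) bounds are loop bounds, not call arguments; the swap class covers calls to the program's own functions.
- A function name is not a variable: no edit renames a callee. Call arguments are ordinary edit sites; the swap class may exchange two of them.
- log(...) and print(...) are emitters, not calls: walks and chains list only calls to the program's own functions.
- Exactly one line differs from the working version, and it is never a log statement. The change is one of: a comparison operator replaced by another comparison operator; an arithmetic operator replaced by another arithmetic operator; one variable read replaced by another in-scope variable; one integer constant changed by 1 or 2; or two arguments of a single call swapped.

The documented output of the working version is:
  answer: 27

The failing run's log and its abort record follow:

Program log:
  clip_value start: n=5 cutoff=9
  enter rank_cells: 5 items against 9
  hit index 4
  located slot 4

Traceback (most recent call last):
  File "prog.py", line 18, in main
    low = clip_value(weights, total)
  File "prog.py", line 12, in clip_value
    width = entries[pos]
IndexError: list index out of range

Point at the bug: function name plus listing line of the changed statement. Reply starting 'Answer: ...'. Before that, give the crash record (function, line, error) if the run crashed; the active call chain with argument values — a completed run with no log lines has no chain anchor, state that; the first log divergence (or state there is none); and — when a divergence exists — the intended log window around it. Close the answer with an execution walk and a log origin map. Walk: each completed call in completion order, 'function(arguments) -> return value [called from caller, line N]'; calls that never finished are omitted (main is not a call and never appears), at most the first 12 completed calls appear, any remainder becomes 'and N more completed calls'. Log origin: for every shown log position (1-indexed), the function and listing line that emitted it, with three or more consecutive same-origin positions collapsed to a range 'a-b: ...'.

Answer: the defect is in clip_value at line 12.
Key observation: A complete run would log 'checkpoint: 27' next, but this one stopped at 4 lines.
Crash: clip_value, line 12, IndexError.
Call chain: main -> clip_value([6, 5, 1, 12, 9], 9) (called at line 18).
First divergence: position 5; the shown log stops at 4 lines while the working version next logs 'checkpoint: 27'.
Intended log window:
  3: hit index 4
  4: located slot 4
  5: checkpoint: 27
Execution walk:
  rank_cells([6, 5, 1, 12, 9], 9) -> 4  [called from clip_value, line 10]
Origin of each log line:
  1: emitted by clip_value (line 9)
  2: emitted by rank_cells (line 2)
  3: emitted by rank_cells (line 5)
  4: emitted by clip_value (line 11)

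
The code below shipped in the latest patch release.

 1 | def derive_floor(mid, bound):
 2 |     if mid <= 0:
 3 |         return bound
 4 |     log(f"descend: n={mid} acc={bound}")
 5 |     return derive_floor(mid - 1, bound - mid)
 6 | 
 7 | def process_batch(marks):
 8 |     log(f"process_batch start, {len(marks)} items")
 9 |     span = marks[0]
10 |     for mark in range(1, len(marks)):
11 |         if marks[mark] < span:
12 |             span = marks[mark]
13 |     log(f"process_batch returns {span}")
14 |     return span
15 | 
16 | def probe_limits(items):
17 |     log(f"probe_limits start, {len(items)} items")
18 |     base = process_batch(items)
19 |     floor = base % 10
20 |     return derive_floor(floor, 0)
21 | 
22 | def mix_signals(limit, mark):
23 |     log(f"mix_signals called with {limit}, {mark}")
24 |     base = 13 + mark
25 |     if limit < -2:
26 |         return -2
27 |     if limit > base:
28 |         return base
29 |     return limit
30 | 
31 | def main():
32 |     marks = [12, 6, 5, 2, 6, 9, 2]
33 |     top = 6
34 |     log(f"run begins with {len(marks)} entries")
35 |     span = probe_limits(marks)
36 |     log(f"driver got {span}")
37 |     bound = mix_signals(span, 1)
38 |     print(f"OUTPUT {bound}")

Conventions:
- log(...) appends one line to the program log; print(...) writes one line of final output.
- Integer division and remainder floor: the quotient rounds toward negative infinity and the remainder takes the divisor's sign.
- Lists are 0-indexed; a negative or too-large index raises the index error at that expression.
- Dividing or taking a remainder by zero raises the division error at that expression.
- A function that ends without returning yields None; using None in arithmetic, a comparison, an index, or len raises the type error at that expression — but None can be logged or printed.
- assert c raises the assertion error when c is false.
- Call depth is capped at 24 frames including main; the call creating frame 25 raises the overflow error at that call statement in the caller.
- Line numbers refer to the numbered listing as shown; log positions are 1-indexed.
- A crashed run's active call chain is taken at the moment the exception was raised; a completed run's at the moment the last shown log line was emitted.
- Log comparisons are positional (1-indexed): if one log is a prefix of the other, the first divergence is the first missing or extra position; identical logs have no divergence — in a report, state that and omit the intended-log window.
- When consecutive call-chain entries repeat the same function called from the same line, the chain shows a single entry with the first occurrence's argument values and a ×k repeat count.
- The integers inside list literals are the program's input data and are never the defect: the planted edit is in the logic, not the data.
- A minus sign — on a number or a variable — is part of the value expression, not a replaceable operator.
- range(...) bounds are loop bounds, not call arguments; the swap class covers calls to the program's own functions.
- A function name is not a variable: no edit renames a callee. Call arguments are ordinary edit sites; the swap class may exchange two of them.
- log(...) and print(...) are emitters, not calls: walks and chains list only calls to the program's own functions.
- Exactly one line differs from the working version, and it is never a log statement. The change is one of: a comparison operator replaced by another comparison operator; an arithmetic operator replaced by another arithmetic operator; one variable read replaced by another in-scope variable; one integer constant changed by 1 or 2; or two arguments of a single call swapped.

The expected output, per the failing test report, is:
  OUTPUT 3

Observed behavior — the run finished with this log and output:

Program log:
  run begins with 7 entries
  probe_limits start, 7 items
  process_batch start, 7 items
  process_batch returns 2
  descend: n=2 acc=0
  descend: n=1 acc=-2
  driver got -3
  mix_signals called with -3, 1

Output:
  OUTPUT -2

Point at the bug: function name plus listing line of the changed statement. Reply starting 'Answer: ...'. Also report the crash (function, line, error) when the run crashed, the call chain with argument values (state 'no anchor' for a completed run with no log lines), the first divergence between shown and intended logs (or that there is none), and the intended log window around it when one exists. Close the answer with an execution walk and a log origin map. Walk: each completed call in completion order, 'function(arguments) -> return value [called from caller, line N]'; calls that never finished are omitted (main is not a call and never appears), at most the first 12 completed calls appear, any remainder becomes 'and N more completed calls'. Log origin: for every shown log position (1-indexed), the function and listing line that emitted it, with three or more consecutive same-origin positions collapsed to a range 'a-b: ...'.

Answer: the defect is in derive_floor at line 5.
Core observation: Log line 6 is where behavior first shows: 'descend: n=1 acc=-2' appears instead of 'descend: n=1 acc=2'.
Call chain: main -> mix_signals(-3, 1) (called at line 37).
First divergence: position 6; shown 'descend: n=1 acc=-2' vs intended 'descend: n=1 acc=2'.
Intended log window:
  4: process_batch returns 2
  5: descend: n=2 acc=0
  6: descend: n=1 acc=2
  7: driver got 3
Execution walk:
  process_batch([12, 6, 5, 2, 6, 9, 2]) -> 2  [called from probe_limits, line 18]
  derive_floor(0, -3) -> -3  [called from derive_floor, line 5]
  derive_floor(1, -2) -> -3  [called from derive_floor, line 5]
  derive_floor(2, 0) -> -3  [called from probe_limits, line 20]
  probe_limits([12, 6, 5, 2, 6, 9, 2]) -> -3  [called from main, line 35]
  mix_signals(-3, 1) -> -2  [called from main, line 37]
Origin of each log line:
  1 — main, line 34
  2 — probe_limits, line 17
  3 — process_batch, line 8
  4 — process_batch, line 13
  5 — derive_floor, line 4
  6 — derive_floor, line 4
  7 — main, line 36
  8 — mix_signals, line 23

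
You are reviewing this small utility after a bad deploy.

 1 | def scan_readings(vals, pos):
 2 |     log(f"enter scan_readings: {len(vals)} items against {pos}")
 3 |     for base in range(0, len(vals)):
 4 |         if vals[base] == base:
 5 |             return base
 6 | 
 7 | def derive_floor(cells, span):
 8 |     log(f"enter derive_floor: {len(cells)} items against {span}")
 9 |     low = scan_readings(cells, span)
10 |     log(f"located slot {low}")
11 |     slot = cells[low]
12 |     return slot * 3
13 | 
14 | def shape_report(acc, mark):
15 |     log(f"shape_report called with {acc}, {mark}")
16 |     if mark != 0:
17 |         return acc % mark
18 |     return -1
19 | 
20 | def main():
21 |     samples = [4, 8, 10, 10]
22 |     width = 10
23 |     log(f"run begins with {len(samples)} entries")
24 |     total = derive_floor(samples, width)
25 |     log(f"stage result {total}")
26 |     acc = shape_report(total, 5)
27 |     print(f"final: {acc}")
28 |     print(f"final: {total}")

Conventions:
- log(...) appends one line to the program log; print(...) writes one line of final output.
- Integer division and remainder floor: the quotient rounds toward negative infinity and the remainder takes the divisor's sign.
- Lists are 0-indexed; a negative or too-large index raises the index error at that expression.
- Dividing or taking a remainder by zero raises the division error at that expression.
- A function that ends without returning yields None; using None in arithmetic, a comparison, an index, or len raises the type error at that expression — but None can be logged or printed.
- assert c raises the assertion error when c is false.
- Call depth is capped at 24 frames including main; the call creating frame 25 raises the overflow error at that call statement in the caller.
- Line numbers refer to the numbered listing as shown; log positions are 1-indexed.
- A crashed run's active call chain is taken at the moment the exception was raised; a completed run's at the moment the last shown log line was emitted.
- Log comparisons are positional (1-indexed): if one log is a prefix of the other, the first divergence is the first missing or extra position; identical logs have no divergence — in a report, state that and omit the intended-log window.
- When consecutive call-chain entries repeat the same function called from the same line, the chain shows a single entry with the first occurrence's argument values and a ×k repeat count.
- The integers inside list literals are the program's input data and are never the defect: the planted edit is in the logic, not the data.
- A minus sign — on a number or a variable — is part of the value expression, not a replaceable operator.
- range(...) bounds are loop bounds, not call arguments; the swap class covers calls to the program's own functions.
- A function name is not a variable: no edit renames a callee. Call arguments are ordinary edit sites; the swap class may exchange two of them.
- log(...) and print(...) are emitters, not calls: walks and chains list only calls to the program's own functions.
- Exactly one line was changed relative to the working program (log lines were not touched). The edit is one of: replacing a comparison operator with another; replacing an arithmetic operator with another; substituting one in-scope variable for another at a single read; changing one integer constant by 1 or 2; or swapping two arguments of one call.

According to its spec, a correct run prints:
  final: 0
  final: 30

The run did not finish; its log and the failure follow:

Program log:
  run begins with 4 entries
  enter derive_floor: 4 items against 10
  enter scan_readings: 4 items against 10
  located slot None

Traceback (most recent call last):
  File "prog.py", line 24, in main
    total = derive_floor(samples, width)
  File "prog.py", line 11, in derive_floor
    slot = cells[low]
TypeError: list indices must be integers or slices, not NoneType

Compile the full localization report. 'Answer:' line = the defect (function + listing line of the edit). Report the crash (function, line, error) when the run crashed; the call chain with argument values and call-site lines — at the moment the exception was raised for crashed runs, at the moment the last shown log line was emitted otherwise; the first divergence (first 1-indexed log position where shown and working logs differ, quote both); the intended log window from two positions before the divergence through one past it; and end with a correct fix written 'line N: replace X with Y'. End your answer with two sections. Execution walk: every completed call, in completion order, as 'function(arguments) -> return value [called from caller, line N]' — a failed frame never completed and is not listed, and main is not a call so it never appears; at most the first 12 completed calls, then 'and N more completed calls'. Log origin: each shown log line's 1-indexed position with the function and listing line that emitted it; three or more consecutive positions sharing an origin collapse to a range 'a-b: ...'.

Answer: the defect is in scan_readings at line 4.
Core observation: Position 4 is the first bad log line: 'located slot None' should read 'located slot 2'.
Crash: derive_floor, line 11, TypeError.
Call chain: main -> derive_floor([4, 8, 10, 10], 10) (called at line 24).
First divergence: position 4 — the shown line 'located slot None' should read 'located slot 2'.
Intended log window:
  2: enter derive_floor: 4 items against 10
  3: enter scan_readings: 4 items against 10
  4: located slot 2
  5: stage result 30
Execution walk:
  scan_readings([4, 8, 10, 10], 10) -> None  [called from derive_floor, line 9]
Log origins:
  1: emitted by main (line 23)
  2: emitted by derive_floor (line 8)
  3: emitted by scan_readings (line 2)
  4: emitted by derive_floor (line 10)
A correct fix: line 4: replace `vals[base] == base` with `vals[base] == pos`.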